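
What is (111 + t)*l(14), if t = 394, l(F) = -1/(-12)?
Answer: 505/12 ≈ 42.083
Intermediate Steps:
l(F) = 1/12 (l(F) = -1*(-1/12) = 1/12)
(111 + t)*l(14) = (111 + 394)*(1/12) = 505*(1/12) = 505/12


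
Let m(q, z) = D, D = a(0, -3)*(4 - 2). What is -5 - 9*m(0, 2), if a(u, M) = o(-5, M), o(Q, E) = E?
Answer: 49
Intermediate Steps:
a(u, M) = M
D = -6 (D = -3*(4 - 2) = -3*2 = -6)
m(q, z) = -6
-5 - 9*m(0, 2) = -5 - 9*(-6) = -5 + 54 = 49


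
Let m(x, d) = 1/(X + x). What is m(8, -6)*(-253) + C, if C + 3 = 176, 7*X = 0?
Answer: 1131/8 ≈ 141.38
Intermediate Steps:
X = 0 (X = (⅐)*0 = 0)
C = 173 (C = -3 + 176 = 173)
m(x, d) = 1/x (m(x, d) = 1/(0 + x) = 1/x)
m(8, -6)*(-253) + C = -253/8 + 173 = 1131/8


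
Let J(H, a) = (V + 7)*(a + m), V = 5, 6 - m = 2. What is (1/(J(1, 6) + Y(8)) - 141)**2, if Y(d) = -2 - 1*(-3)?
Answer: 291043600/14641 ≈ 19879.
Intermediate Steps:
m = 4 (m = 6 - 1*2 = 6 - 2 = 4)
Y(d) = 1 (Y(d) = -2 + 3 = 1)
J(H, a) = 48 + 12*a (J(H, a) = (5 + 7)*(a + 4) = 12*(4 + a) = 48 + 12*a)
(1/(J(1, 6) + Y(8)) - 141)**2 = (1/((48 + 12*6) + 1) - 141)**2 = (1/((48 + 72) + 1) - 141)**2 = (1/(120 + 1) - 141)**2 = (1/121 - 141)**2 = (-17060/121)**2 = 291043600/14641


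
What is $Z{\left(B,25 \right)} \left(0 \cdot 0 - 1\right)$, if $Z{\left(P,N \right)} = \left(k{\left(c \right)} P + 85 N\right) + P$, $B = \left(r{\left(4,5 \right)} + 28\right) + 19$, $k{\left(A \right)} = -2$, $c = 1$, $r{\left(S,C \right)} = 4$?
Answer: $-2074$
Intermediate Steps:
$B = 51$ ($B = \left(4 + 28\right) + 19 = 32 + 19 = 51$)
$Z{\left(P,N \right)} = - P + 85 N$ ($Z{\left(P,N \right)} = \left(- 2 P + 85 N\right) + P = - P + 85 N$)
$Z{\left(B,25 \right)} \left(0 \cdot 0 - 1\right) = \left(\left(-1\right) 51 + 85 \cdot 25\right) \left(0 \cdot 0 - 1\right) = \left(-51 + 2125\right) \left(0 - 1\right) = 2074 \left(-1\right) = -2074$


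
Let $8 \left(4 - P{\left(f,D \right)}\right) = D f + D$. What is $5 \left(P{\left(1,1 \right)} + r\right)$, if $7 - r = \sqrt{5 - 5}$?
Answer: $\frac{215}{4} \approx 53.75$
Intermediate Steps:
$P{\left(f,D \right)} = 4 - \frac{D}{8} - \frac{D f}{8}$ ($P{\left(f,D \right)} = 4 - \frac{D f + D}{8} = 4 - \frac{D + D f}{8} = 4 - \left(\frac{D}{8} + \frac{D f}{8}\right) = 4 - \frac{D}{8} - \frac{D f}{8}$)
$r = 7$ ($r = 7 - \sqrt{5 - 5} = 7 - \sqrt{0} = 7 - 0 = 7 + 0 = 7$)
$5 \left(P{\left(1,1 \right)} + r\right) = 5 \left(\left(4 - \frac{1}{8} - \frac{1}{8} \cdot 1\right) + 7\right) = 5 \left(\left(4 - \frac{1}{8} - \frac{1}{8}\right) + 7\right) = 5 \left(\frac{15}{4} + 7\right) = 5 \cdot \frac{43}{4} = \frac{215}{4}$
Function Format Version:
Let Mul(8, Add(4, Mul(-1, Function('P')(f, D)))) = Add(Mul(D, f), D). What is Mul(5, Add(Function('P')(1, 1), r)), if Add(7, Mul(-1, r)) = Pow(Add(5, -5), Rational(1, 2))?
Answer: Rational(215, 4) ≈ 53.750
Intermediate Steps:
Function('P')(f, D) = Add(4, Mul(Rational(-1, 8), D), Mul(Rational(-1, 8), D, f)) (Function('P')(f, D) = Add(4, Mul(Rational(-1, 8), Add(Mul(D, f), D))) = Add(4, Mul(Rational(-1, 8), Add(D, Mul(D, f)))) = Add(4, Add(Mul(Rational(-1, 8), D), Mul(Rational(-1, 8), D, f))) = Add(4, Mul(Rational(-1, 8), D), Mul(Rational(-1, 8), D, f)))
r = 7 (r = Add(7, Mul(-1, Pow(Add(5, -5), Rational(1, 2)))) = Add(7, Mul(-1, Pow(0, Rational(1, 2)))) = Add(7, Mul(-1, 0)) = Add(7, 0) = 7)
Mul(5, Add(Function('P')(1, 1), r)) = Mul(5, Add(Add(4, Mul(Rational(-1, 8), 1), Mul(Rational(-1, 8), 1, 1)), 7)) = Mul(5, Add(Add(4, Rational(-1, 8), Rational(-1, 8)), 7)) = Mul(5, Add(Rational(15, 4), 7)) = Mul(5, Rational(43, 4)) = Rational(215, 4)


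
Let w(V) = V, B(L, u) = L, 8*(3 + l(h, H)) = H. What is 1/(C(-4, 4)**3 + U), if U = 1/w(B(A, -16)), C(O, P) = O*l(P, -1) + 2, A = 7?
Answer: 56/170731 ≈ 0.00032800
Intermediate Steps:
l(h, H) = -3 + H/8
C(O, P) = 2 - 25*O/8 (C(O, P) = O*(-3 + (1/8)*(-1)) + 2 = O*(-3 - 1/8) + 2 = O*(-25/8) + 2 = -25*O/8 + 2 = 2 - 25*O/8)
U = 1/7 ≈ 0.14286
1/(C(-4, 4)**3 + U) = 1/((2 - 25/8*(-4))**3 + 1/7) = 1/((2 + 25/2)**3 + 1/7) = 1/((29/2)**3 + 1/7) = 1/(24389/8 + 1/7) = 1/(170731/56) = 56/170731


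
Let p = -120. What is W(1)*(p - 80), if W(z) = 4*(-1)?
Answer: 800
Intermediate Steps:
W(z) = -4
W(1)*(p - 80) = -4*(-120 - 80) = -4*(-200) = 800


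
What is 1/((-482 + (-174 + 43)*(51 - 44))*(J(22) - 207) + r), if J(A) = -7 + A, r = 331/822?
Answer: 822/220796107 ≈ 3.7229e-6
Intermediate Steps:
r = 331/822 (r = 331*(1/822) = 331/822 ≈ 0.40268)
1/((-482 + (-174 + 43)*(51 - 44))*(J(22) - 207) + r) = 1/((-482 + (-174 + 43)*(51 - 44))*((-7 + 22) - 207) + 331/822) = 1/((-482 - 131*7)*(15 - 207) + 331/822) = 1/((-482 - 917)*(-192) + 331/822) = 1/(-1399*(-192) + 331/822) = 1/(268608 + 331/822) = 1/(220796107/822) = 822/220796107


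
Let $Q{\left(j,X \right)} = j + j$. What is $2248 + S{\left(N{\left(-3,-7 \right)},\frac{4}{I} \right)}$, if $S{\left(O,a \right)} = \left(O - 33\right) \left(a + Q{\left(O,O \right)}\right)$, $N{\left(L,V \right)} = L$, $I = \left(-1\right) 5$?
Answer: $\frac{12464}{5} \approx 2492.8$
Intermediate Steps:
$I = -5$
$Q{\left(j,X \right)} = 2 j$
$S{\left(O,a \right)} = \left(-33 + O\right) \left(a + 2 O\right)$ ($S{\left(O,a \right)} = \left(O - 33\right) \left(a + 2 O\right) = \left(-33 + O\right) \left(a + 2 O\right)$)
$2248 + S{\left(N{\left(-3,-7 \right)},\frac{4}{I} \right)} = 2248 - \left(-198 - 18 + 36 \cdot 4 \frac{1}{-5}\right) = 2248 + \left(198 - 33 \cdot 4 \left(- \frac{1}{5}\right) + 2 \cdot 9 - 3 \cdot 4 \left(- \frac{1}{5}\right)\right) = 2248 + \left(198 - - \frac{132}{5} + 18 - - \frac{12}{5}\right) = 2248 + \left(198 + \frac{132}{5} + 18 + \frac{12}{5}\right) = 2248 + \frac{1224}{5} = \frac{12464}{5}$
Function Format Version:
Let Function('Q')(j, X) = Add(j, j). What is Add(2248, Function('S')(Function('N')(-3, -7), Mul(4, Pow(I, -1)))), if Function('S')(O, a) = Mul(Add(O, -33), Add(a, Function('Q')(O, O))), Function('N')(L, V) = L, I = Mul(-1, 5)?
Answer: Rational(12464, 5) ≈ 2492.8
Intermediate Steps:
I = -5
Function('Q')(j, X) = Mul(2, j)
Function('S')(O, a) = Mul(Add(-33, O), Add(a, Mul(2, O))) (Function('S')(O, a) = Mul(Add(O, -33), Add(a, Mul(2, O))) = Mul(Add(-33, O), Add(a, Mul(2, O))))
Add(2248, Function('S')(Function('N')(-3, -7), Mul(4, Pow(I, -1)))) = Add(2248, Add(Mul(-66, -3), Mul(-33, Mul(4, Pow(-5, -1))), Mul(2, Pow(-3, 2)), Mul(-3, Mul(4, Pow(-5, -1))))) = Add(2248, Add(198, Mul(-33, Mul(4, Rational(-1, 5))), Mul(2, 9), Mul(-3, Mul(4, Rational(-1, 5))))) = Add(2248, Add(198, Mul(-33, Rational(-4, 5)), 18, Mul(-3, Rational(-4, 5)))) = Add(2248, Add(198, Rational(132, 5), 18, Rational(12, 5))) = Add(2248, Rational(1224, 5)) = Rational(12464, 5)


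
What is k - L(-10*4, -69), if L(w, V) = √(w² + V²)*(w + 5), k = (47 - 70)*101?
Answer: -2323 + 35*√6361 ≈ 468.46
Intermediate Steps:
k = -2323 (k = -23*101 = -2323)
L(w, V) = √(V² + w²)*(5 + w)
k - L(-10*4, -69) = -2323 - √((-69)² + (-10*4)²)*(5 - 10*4) = -2323 - √(4761 + (-40)²)*(5 - 40) = -2323 - √(4761 + 1600)*(-35) = -2323 - √6361*(-35) = -2323 - (-35)*√6361 = -2323 + 35*√6361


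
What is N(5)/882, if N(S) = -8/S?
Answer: -4/2205 ≈ -0.0018141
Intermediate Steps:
N(5)/882 = -8/5/882 = -8*⅕*(1/882) = -8/5*1/882 = -4/2205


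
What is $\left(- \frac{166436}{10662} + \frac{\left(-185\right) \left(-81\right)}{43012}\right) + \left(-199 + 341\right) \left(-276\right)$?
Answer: $- \frac{8990106414205}{229296972} \approx -39207.0$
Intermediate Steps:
$\left(- \frac{166436}{10662} + \frac{\left(-185\right) \left(-81\right)}{43012}\right) + \left(-199 + 341\right) \left(-276\right) = \left(\left(-166436\right) \frac{1}{10662} + 14985 \cdot \frac{1}{43012}\right) + 142 \left(-276\right) = \left(- \frac{83218}{5331} + \frac{14985}{43012}\right) - 39192 = - \frac{3499487581}{229296972} - 39192 = - \frac{8990106414205}{229296972}$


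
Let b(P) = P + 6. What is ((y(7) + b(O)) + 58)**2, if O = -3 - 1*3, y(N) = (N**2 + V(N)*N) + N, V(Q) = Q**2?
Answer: 208849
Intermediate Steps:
y(N) = N + N**2 + N**3 (y(N) = (N**2 + N**2*N) + N = (N**2 + N**3) + N = N + N**2 + N**3)
O = -6 (O = -3 - 3 = -6)
b(P) = 6 + P
((y(7) + b(O)) + 58)**2 = ((7*(1 + 7 + 7**2) + (6 - 6)) + 58)**2 = ((7*(1 + 7 + 49) + 0) + 58)**2 = ((7*57 + 0) + 58)**2 = ((399 + 0) + 58)**2 = (399 + 58)**2 = 457**2 = 208849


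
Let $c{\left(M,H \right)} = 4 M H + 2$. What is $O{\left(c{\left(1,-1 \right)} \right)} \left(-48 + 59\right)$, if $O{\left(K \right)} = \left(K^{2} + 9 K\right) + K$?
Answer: $-176$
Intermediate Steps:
$c{\left(M,H \right)} = 2 + 4 H M$ ($c{\left(M,H \right)} = 4 H M + 2 = 2 + 4 H M$)
$O{\left(K \right)} = K^{2} + 10 K$
$O{\left(c{\left(1,-1 \right)} \right)} \left(-48 + 59\right) = \left(2 + 4 \left(-1\right) 1\right) \left(10 + \left(2 + 4 \left(-1\right) 1\right)\right) \left(-48 + 59\right) = \left(2 - 4\right) \left(10 + \left(2 - 4\right)\right) 11 = - 2 \left(10 - 2\right) 11 = \left(-2\right) 8 \cdot 11 = \left(-16\right) 11 = -176$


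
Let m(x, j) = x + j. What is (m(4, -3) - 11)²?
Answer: 100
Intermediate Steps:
m(x, j) = j + x
(m(4, -3) - 11)² = ((-3 + 4) - 11)² = (1 - 11)² = (-10)² = 100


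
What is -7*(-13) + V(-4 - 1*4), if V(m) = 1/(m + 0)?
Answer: 727/8 ≈ 90.875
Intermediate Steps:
V(m) = 1/m
-7*(-13) + V(-4 - 1*4) = -7*(-13) + 1/(-4 - 1*4) = 91 + 1/(-4 - 4) = 91 + 1/(-8) = 91 - ⅛ = 727/8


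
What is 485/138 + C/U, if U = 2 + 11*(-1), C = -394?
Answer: 19579/414 ≈ 47.292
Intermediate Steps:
U = -9 (U = 2 - 11 = -9)
485/138 + C/U = 485/138 - 394/(-9) = 485*(1/138) - 394*(-⅑) = 485/138 + 394/9 = 19579/414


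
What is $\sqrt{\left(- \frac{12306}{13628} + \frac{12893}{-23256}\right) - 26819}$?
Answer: $\frac{i \sqrt{4677114304477299926}}{13205532} \approx 163.77 i$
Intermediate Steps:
$\sqrt{\left(- \frac{12306}{13628} + \frac{12893}{-23256}\right) - 26819} = \sqrt{\left(\left(-12306\right) \frac{1}{13628} + 12893 \left(- \frac{1}{23256}\right)\right) - 26819} = \sqrt{\left(- \frac{6153}{6814} - \frac{12893}{23256}\right) - 26819} = \sqrt{- \frac{115473535}{79233192} - 26819} = \sqrt{- \frac{2125070449783}{79233192}} = \frac{i \sqrt{4677114304477299926}}{13205532}$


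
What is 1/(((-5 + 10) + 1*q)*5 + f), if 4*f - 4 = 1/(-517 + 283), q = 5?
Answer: 936/47735 ≈ 0.019608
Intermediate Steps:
f = 935/936 (f = 1 + 1/(4*(-517 + 283)) = 1 + (¼)/(-234) = 1 + (¼)*(-1/234) = 1 - 1/936 = 935/936 ≈ 0.99893)
1/(((-5 + 10) + 1*q)*5 + f) = 1/(((-5 + 10) + 1*5)*5 + 935/936) = 1/((5 + 5)*5 + 935/936) = 1/(10*5 + 935/936) = 1/(50 + 935/936) = 1/(47735/936) = 936/47735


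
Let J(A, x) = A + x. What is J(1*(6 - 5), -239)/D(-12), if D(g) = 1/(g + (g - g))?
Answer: 2856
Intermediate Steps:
D(g) = 1/g (D(g) = 1/(g + 0) = 1/g)
J(1*(6 - 5), -239)/D(-12) = (1*(6 - 5) - 239)/(1/(-12)) = (1*1 - 239)/(-1/12) = (1 - 239)*(-12) = -238*(-12) = 2856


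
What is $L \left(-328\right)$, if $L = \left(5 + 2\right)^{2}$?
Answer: $-16072$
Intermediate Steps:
$L = 49$ ($L = 7^{2} = 49$)
$L \left(-328\right) = 49 \left(-328\right) = -16072$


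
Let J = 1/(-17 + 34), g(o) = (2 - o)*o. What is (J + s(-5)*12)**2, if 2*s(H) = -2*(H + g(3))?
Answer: 2666689/289 ≈ 9227.3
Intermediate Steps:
g(o) = o*(2 - o)
s(H) = 3 - H (s(H) = (-2*(H + 3*(2 - 1*3)))/2 = (-2*(H + 3*(2 - 3)))/2 = (-2*(H + 3*(-1)))/2 = (-2*(H - 3))/2 = (-2*(-3 + H))/2 = (6 - 2*H)/2 = 3 - H)
J = 1/17 ≈ 0.058824
(J + s(-5)*12)**2 = (1/17 + (3 - 1*(-5))*12)**2 = (1/17 + (3 + 5)*12)**2 = (1/17 + 8*12)**2 = (1/17 + 96)**2 = (1633/17)**2 = 2666689/289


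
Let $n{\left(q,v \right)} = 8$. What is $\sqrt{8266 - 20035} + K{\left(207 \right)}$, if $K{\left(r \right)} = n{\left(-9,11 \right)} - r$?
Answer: $-199 + i \sqrt{11769} \approx -199.0 + 108.48 i$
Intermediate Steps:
$K{\left(r \right)} = 8 - r$
$\sqrt{8266 - 20035} + K{\left(207 \right)} = \sqrt{8266 - 20035} + \left(8 - 207\right) = \sqrt{-11769} - 199 = i \sqrt{11769} - 199 = -199 + i \sqrt{11769}$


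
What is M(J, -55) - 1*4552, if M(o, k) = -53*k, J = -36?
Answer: -1637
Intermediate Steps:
M(J, -55) - 1*4552 = -53*(-55) - 1*4552 = 2915 - 4552 = -1637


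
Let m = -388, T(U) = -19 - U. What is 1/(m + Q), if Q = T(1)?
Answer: -1/408 ≈ -0.0024510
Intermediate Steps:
Q = -20 (Q = -19 - 1*1 = -19 - 1 = -20)
1/(m + Q) = 1/(-388 - 20) = 1/(-408) = -1/408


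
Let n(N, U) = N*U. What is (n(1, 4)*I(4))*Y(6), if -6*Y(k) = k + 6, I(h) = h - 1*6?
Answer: 16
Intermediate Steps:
I(h) = -6 + h (I(h) = h - 6 = -6 + h)
Y(k) = -1 - k/6 (Y(k) = -(k + 6)/6 = -(6 + k)/6 = -1 - k/6)
(n(1, 4)*I(4))*Y(6) = ((1*4)*(-6 + 4))*(-1 - ⅙*6) = (4*(-2))*(-1 - 1) = -8*(-2) = 16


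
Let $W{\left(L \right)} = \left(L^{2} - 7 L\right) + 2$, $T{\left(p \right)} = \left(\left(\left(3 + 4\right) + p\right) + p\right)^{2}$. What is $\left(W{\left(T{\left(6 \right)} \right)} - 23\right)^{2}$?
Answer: $16325939529$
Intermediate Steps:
$T{\left(p \right)} = \left(7 + 2 p\right)^{2}$ ($T{\left(p \right)} = \left(\left(7 + p\right) + p\right)^{2} = \left(7 + 2 p\right)^{2}$)
$W{\left(L \right)} = 2 + L^{2} - 7 L$
$\left(W{\left(T{\left(6 \right)} \right)} - 23\right)^{2} = \left(\left(2 + \left(\left(7 + 2 \cdot 6\right)^{2}\right)^{2} - 7 \left(7 + 2 \cdot 6\right)^{2}\right) - 23\right)^{2} = \left(\left(2 + \left(\left(7 + 12\right)^{2}\right)^{2} - 7 \left(7 + 12\right)^{2}\right) - 23\right)^{2} = \left(\left(2 + \left(19^{2}\right)^{2} - 7 \cdot 19^{2}\right) - 23\right)^{2} = \left(\left(2 + 361^{2} - 2527\right) - 23\right)^{2} = \left(\left(2 + 130321 - 2527\right) - 23\right)^{2} = \left(127796 - 23\right)^{2} = 127773^{2} = 16325939529$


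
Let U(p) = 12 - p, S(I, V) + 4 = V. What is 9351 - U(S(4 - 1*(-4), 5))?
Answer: 9340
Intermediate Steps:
S(I, V) = -4 + V
9351 - U(S(4 - 1*(-4), 5)) = 9351 - (12 - (-4 + 5)) = 9351 - (12 - 1*1) = 9351 - (12 - 1) = 9351 - 1*11 = 9351 - 11 = 9340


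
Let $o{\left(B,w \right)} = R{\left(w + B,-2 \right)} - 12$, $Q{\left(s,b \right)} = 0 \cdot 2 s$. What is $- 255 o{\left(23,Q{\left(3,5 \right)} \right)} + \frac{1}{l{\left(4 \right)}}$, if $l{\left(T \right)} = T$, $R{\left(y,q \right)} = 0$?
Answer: $\frac{12241}{4} \approx 3060.3$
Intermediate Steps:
$Q{\left(s,b \right)} = 0$ ($Q{\left(s,b \right)} = 0 s = 0$)
$o{\left(B,w \right)} = -12$ ($o{\left(B,w \right)} = 0 - 12 = -12$)
$- 255 o{\left(23,Q{\left(3,5 \right)} \right)} + \frac{1}{l{\left(4 \right)}} = \left(-255\right) \left(-12\right) + \frac{1}{4} = 3060 + \frac{1}{4} = \frac{12241}{4}$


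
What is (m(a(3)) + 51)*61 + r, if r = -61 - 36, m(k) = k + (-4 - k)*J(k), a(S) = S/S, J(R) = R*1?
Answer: 2770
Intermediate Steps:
J(R) = R
a(S) = 1
m(k) = k + k*(-4 - k) (m(k) = k + (-4 - k)*k = k + k*(-4 - k))
r = -97
(m(a(3)) + 51)*61 + r = (1*(-3 - 1*1) + 51)*61 - 97 = (1*(-3 - 1) + 51)*61 - 97 = (1*(-4) + 51)*61 - 97 = (-4 + 51)*61 - 97 = 47*61 - 97 = 2867 - 97 = 2770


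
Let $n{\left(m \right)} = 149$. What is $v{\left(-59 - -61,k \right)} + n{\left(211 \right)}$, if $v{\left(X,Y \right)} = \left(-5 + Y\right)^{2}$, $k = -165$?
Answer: $29049$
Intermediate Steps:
$v{\left(-59 - -61,k \right)} + n{\left(211 \right)} = \left(-5 - 165\right)^{2} + 149 = \left(-170\right)^{2} + 149 = 28900 + 149 = 29049$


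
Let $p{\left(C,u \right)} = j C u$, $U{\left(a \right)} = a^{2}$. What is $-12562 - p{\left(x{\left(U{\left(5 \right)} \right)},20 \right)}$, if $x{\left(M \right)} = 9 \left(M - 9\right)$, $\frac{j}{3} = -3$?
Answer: $13358$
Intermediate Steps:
$j = -9$ ($j = 3 \left(-3\right) = -9$)
$x{\left(M \right)} = -81 + 9 M$ ($x{\left(M \right)} = 9 \left(-9 + M\right) = -81 + 9 M$)
$p{\left(C,u \right)} = - 9 C u$
$-12562 - p{\left(x{\left(U{\left(5 \right)} \right)},20 \right)} = -12562 - \left(-9\right) \left(-81 + 9 \cdot 5^{2}\right) 20 = -12562 - \left(-9\right) \left(-81 + 9 \cdot 25\right) 20 = -12562 - \left(-9\right) \left(-81 + 225\right) 20 = -12562 - \left(-9\right) 144 \cdot 20 = -12562 - -25920 = -12562 + 25920 = 13358$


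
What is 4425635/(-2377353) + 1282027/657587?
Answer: 137590691786/1563316427211 ≈ 0.088012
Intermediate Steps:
4425635/(-2377353) + 1282027/657587 = 4425635*(-1/2377353) + 1282027*(1/657587) = -4425635/2377353 + 1282027/657587 = 137590691786/1563316427211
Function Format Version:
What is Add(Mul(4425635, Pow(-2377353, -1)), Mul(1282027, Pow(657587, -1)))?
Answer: Rational(137590691786, 1563316427211) ≈ 0.088012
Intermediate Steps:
Add(Mul(4425635, Pow(-2377353, -1)), Mul(1282027, Pow(657587, -1))) = Add(Mul(4425635, Rational(-1, 2377353)), Mul(1282027, Rational(1, 657587))) = Add(Rational(-4425635, 2377353), Rational(1282027, 657587)) = Rational(137590691786, 1563316427211)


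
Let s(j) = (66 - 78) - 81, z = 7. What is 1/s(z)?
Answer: -1/93 ≈ -0.010753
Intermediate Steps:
s(j) = -93 (s(j) = -12 - 81 = -93)
1/s(z) = 1/(-93) = -1/93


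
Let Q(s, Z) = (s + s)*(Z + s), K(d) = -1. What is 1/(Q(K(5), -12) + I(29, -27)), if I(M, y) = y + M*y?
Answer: -1/784 ≈ -0.0012755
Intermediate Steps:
Q(s, Z) = 2*s*(Z + s) (Q(s, Z) = (2*s)*(Z + s) = 2*s*(Z + s))
1/(Q(K(5), -12) + I(29, -27)) = 1/(2*(-1)*(-12 - 1) - 27*(1 + 29)) = 1/(2*(-1)*(-13) - 27*30) = 1/(26 - 810) = 1/(-784) = -1/784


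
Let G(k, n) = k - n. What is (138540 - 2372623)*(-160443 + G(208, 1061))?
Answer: 360348651568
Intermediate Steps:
(138540 - 2372623)*(-160443 + G(208, 1061)) = (138540 - 2372623)*(-160443 + (208 - 1*1061)) = -2234083*(-160443 + (208 - 1061)) = -2234083*(-160443 - 853) = -2234083*(-161296) = 360348651568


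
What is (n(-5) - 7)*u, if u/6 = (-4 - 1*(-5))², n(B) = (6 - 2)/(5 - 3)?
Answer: -30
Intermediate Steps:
n(B) = 2 (n(B) = 4/2 = 4*(½) = 2)
u = 6 (u = 6*(-4 - 1*(-5))² = 6*(-4 + 5)² = 6*1² = 6*1 = 6)
(n(-5) - 7)*u = (2 - 7)*6 = -5*6 = -30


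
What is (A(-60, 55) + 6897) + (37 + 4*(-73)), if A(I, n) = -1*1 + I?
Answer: 6581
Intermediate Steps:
A(I, n) = -1 + I
(A(-60, 55) + 6897) + (37 + 4*(-73)) = ((-1 - 60) + 6897) + (37 + 4*(-73)) = (-61 + 6897) + (37 - 292) = 6836 - 255 = 6581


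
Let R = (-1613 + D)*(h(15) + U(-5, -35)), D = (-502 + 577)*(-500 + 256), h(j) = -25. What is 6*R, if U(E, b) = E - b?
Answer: -597390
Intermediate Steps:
D = -18300 (D = 75*(-244) = -18300)
R = -99565 (R = (-1613 - 18300)*(-25 + (-5 - 1*(-35))) = -19913*(-25 + (-5 + 35)) = -19913*(-25 + 30) = -19913*5 = -99565)
6*R = 6*(-99565) = -597390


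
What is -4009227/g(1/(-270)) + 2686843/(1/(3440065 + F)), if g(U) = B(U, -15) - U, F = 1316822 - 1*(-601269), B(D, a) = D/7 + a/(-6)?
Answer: 22703315729945106/1577 ≈ 1.4397e+13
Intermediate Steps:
B(D, a) = -a/6 + D/7 (B(D, a) = D*(1/7) + a*(-1/6) = D/7 - a/6 = -a/6 + D/7)
F = 1918091 (F = 1316822 + 601269 = 1918091)
g(U) = 5/2 - 6*U/7 (g(U) = (-1/6*(-15) + U/7) - U = (5/2 + U/7) - U = 5/2 - 6*U/7)
-4009227/g(1/(-270)) + 2686843/(1/(3440065 + F)) = -4009227/(5/2 - 6/7/(-270)) + 2686843/(1/(3440065 + 1918091)) = -4009227/(5/2 - 6/7*(-1/270)) + 2686843/(1/5358156) = -4009227/(5/2 + 1/315) + 2686843/(1/5358156) = -4009227/1577/630 + 2686843*5358156 = -4009227*630/1577 + 14396523941508 = -2525813010/1577 + 14396523941508 = 22703315729945106/1577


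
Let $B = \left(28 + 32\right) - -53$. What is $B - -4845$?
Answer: $4958$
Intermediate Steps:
$B = 113$ ($B = 60 + 53 = 113$)
$B - -4845 = 113 - -4845 = 113 + 4845 = 4958$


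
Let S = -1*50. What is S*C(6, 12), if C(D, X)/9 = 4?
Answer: -1800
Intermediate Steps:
C(D, X) = 36 (C(D, X) = 9*4 = 36)
S = -50
S*C(6, 12) = -50*36 = -1800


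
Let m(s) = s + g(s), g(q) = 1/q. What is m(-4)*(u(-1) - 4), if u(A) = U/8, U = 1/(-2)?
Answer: 1105/64 ≈ 17.266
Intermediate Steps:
U = -½ ≈ -0.50000
m(s) = s + 1/s
u(A) = -1/16 (u(A) = -½/8 = -½*⅛ = -1/16)
m(-4)*(u(-1) - 4) = (-4 + 1/(-4))*(-1/16 - 4) = (-4 - ¼)*(-65/16) = -17/4*(-65/16) = 1105/64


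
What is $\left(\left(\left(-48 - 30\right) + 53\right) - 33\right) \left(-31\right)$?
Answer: $1798$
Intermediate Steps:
$\left(\left(\left(-48 - 30\right) + 53\right) - 33\right) \left(-31\right) = \left(\left(-78 + 53\right) - 33\right) \left(-31\right) = \left(-25 - 33\right) \left(-31\right) = \left(-58\right) \left(-31\right) = 1798$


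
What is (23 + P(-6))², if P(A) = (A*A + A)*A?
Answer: 24649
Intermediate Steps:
P(A) = A*(A + A²) (P(A) = (A² + A)*A = (A + A²)*A = A*(A + A²))
(23 + P(-6))² = (23 + (-6)²*(1 - 6))² = (23 + 36*(-5))² = (23 - 180)² = (-157)² = 24649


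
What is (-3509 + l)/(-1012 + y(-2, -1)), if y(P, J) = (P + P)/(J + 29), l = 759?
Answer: 3850/1417 ≈ 2.7170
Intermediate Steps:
y(P, J) = 2*P/(29 + J) (y(P, J) = (2*P)/(29 + J) = 2*P/(29 + J))
(-3509 + l)/(-1012 + y(-2, -1)) = (-3509 + 759)/(-1012 + 2*(-2)/(29 - 1)) = -2750/(-1012 + 2*(-2)/28) = -2750/(-1012 + 2*(-2)*(1/28)) = -2750/(-1012 - ⅐) = -2750/(-7085/7) = -2750*(-7/7085) = 3850/1417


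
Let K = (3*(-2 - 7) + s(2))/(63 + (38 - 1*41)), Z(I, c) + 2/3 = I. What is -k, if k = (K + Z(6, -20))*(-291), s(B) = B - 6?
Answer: 28033/20 ≈ 1401.7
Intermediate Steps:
s(B) = -6 + B
Z(I, c) = -⅔ + I
K = -31/60 (K = (3*(-2 - 7) + (-6 + 2))/(63 + (38 - 1*41)) = (3*(-9) - 4)/(63 + (38 - 41)) = (-27 - 4)/(63 - 3) = -31/60 ≈ -0.51667)
k = -28033/20 (k = (-31/60 + (-⅔ + 6))*(-291) = (-31/60 + 16/3)*(-291) = (289/60)*(-291) = -28033/20 ≈ -1401.7)
-k = -1*(-28033/20) = 28033/20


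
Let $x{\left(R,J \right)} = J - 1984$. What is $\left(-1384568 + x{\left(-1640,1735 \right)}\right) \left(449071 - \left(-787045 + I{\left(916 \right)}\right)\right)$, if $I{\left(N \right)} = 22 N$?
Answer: $-1683887618588$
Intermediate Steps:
$x{\left(R,J \right)} = -1984 + J$
$\left(-1384568 + x{\left(-1640,1735 \right)}\right) \left(449071 - \left(-787045 + I{\left(916 \right)}\right)\right) = \left(-1384568 + \left(-1984 + 1735\right)\right) \left(449071 + \left(787045 - 22 \cdot 916\right)\right) = \left(-1384568 - 249\right) \left(449071 + \left(787045 - 20152\right)\right) = - 1384817 \left(449071 + \left(787045 - 20152\right)\right) = - 1384817 \left(449071 + 766893\right) = \left(-1384817\right) 1215964 = -1683887618588$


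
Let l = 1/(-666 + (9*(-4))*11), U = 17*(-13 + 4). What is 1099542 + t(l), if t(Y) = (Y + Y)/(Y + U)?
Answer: 178661280956/162487 ≈ 1.0995e+6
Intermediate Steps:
U = -153 (U = 17*(-9) = -153)
l = -1/1062 (l = 1/(-666 - 36*11) = 1/(-666 - 396) = 1/(-1062) = -1/1062 ≈ -0.00094162)
t(Y) = 2*Y/(-153 + Y) (t(Y) = (Y + Y)/(Y - 153) = (2*Y)/(-153 + Y) = 2*Y/(-153 + Y))
1099542 + t(l) = 1099542 + 2*(-1/1062)/(-153 - 1/1062) = 1099542 + 2*(-1/1062)/(-162487/1062) = 1099542 + 2*(-1/1062)*(-1062/162487) = 1099542 + 2/162487 = 178661280956/162487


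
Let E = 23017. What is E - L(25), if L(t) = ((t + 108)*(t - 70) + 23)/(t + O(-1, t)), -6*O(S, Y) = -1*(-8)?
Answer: 1652093/71 ≈ 23269.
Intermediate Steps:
O(S, Y) = -4/3 (O(S, Y) = -(-1)*(-8)/6 = -⅙*8 = -4/3)
L(t) = (23 + (-70 + t)*(108 + t))/(-4/3 + t) (L(t) = ((t + 108)*(t - 70) + 23)/(t - 4/3) = ((108 + t)*(-70 + t) + 23)/(-4/3 + t) = ((-70 + t)*(108 + t) + 23)/(-4/3 + t) = (23 + (-70 + t)*(108 + t))/(-4/3 + t))
E - L(25) = 23017 - 3*(-7537 + 25² + 38*25)/(-4 + 3*25) = 23017 - 3*(-7537 + 625 + 950)/(-4 + 75) = 23017 - 3*(-5962)/71 = 23017 - 1*(-17886/71) = 23017 + 17886/71 = 1652093/71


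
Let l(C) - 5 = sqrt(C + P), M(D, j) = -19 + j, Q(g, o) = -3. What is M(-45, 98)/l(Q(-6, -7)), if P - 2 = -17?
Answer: 395/43 - 237*I*sqrt(2)/43 ≈ 9.1861 - 7.7946*I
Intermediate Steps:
P = -15 (P = 2 - 17 = -15)
l(C) = 5 + sqrt(-15 + C) (l(C) = 5 + sqrt(C - 15) = 5 + sqrt(-15 + C))
M(-45, 98)/l(Q(-6, -7)) = (-19 + 98)/(5 + sqrt(-15 - 3)) = 79/(5 + sqrt(-18)) = 79/(5 + 3*I*sqrt(2))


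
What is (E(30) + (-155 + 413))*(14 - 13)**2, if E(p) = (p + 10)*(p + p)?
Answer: 2658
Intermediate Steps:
E(p) = 2*p*(10 + p) (E(p) = (10 + p)*(2*p) = 2*p*(10 + p))
(E(30) + (-155 + 413))*(14 - 13)**2 = (2*30*(10 + 30) + (-155 + 413))*(14 - 13)**2 = (2*30*40 + 258)*1**2 = (2400 + 258)*1 = 2658*1 = 2658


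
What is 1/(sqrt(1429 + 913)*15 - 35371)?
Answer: -35371/1250580691 - 15*sqrt(2342)/1250580691 ≈ -2.8864e-5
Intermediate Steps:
1/(sqrt(1429 + 913)*15 - 35371) = 1/(sqrt(2342)*15 - 35371) = 1/(15*sqrt(2342) - 35371) = 1/(-35371 + 15*sqrt(2342))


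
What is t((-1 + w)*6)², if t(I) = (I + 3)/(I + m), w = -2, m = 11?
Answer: 225/49 ≈ 4.5918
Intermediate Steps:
t(I) = (3 + I)/(11 + I) (t(I) = (I + 3)/(I + 11) = (3 + I)/(11 + I))
t((-1 + w)*6)² = ((3 + (-1 - 2)*6)/(11 + (-1 - 2)*6))² = ((3 - 3*6)/(11 - 3*6))² = ((3 - 18)/(11 - 18))² = (-15/(-7))² = (-⅐*(-15))² = (15/7)² = 225/49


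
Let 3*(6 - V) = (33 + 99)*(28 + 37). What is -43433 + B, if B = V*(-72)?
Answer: 162055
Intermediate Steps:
V = -2854 (V = 6 - (33 + 99)*(28 + 37)/3 = 6 - 44*65 = 6 - ⅓*8580 = 6 - 2860 = -2854)
B = 205488 (B = -2854*(-72) = 205488)
-43433 + B = -43433 + 205488 = 162055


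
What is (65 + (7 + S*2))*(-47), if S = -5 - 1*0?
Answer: -2914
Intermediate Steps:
S = -5 (S = -5 + 0 = -5)
(65 + (7 + S*2))*(-47) = (65 + (7 - 5*2))*(-47) = (65 + (7 - 10))*(-47) = (65 - 3)*(-47) = 62*(-47) = -2914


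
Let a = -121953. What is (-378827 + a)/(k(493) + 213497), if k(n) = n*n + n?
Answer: -500780/457039 ≈ -1.0957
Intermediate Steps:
k(n) = n + n² (k(n) = n² + n = n + n²)
(-378827 + a)/(k(493) + 213497) = (-378827 - 121953)/(493*(1 + 493) + 213497) = -500780/(493*494 + 213497) = -500780/(243542 + 213497) = -500780/457039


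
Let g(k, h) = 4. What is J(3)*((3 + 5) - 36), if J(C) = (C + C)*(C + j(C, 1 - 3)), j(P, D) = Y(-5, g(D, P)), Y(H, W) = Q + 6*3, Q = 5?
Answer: -4368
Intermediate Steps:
Y(H, W) = 23 (Y(H, W) = 5 + 6*3 = 5 + 18 = 23)
j(P, D) = 23
J(C) = 2*C*(23 + C) (J(C) = (C + C)*(C + 23) = (2*C)*(23 + C) = 2*C*(23 + C))
J(3)*((3 + 5) - 36) = (2*3*(23 + 3))*((3 + 5) - 36) = (2*3*26)*(8 - 36) = 156*(-28) = -4368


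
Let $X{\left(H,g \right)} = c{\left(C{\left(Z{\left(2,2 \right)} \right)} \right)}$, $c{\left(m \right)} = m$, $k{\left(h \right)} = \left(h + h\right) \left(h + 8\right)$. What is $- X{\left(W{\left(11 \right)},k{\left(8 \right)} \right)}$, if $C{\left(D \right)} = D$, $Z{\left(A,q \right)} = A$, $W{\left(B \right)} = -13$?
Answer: $-2$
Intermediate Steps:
$k{\left(h \right)} = 2 h \left(8 + h\right)$
$X{\left(H,g \right)} = 2$
$- X{\left(W{\left(11 \right)},k{\left(8 \right)} \right)} = \left(-1\right) 2 = -2$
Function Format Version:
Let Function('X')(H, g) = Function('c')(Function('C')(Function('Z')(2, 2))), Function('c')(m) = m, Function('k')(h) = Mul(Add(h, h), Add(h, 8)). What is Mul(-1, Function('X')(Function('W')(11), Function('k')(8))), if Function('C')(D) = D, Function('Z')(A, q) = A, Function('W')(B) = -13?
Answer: -2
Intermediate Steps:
Function('k')(h) = Mul(2, h, Add(8, h)) (Function('k')(h) = Mul(Mul(2, h), Add(8, h)) = Mul(2, h, Add(8, h)))
Function('X')(H, g) = 2
Mul(-1, Function('X')(Function('W')(11), Function('k')(8))) = Mul(-1, 2) = -2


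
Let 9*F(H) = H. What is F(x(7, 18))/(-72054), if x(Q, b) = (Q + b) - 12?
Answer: -13/648486 ≈ -2.0047e-5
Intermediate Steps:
x(Q, b) = -12 + Q + b
F(H) = H/9
F(x(7, 18))/(-72054) = ((-12 + 7 + 18)/9)/(-72054) = ((⅑)*13)*(-1/72054) = (13/9)*(-1/72054) = -13/648486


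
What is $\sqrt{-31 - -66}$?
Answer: $\sqrt{35} \approx 5.9161$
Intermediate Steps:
$\sqrt{-31 - -66} = \sqrt{-31 + \left(-105 + 171\right)} = \sqrt{-31 + 66} = \sqrt{35}$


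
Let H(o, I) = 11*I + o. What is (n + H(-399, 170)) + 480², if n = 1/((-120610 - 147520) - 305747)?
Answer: 133065433866/573877 ≈ 2.3187e+5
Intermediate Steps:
H(o, I) = o + 11*I
n = -1/573877 (n = 1/(-268130 - 305747) = 1/(-573877) = -1/573877 ≈ -1.7425e-6)
(n + H(-399, 170)) + 480² = (-1/573877 + (-399 + 11*170)) + 480² = (-1/573877 + (-399 + 1870)) + 230400 = (-1/573877 + 1471) + 230400 = 844173066/573877 + 230400 = 133065433866/573877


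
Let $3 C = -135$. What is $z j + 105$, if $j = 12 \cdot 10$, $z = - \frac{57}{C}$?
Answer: $257$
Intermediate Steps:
$C = -45$ ($C = \frac{1}{3} \left(-135\right) = -45$)
$z = \frac{19}{15}$ ($z = - \frac{57}{-45} = \left(-57\right) \left(- \frac{1}{45}\right) = \frac{19}{15} \approx 1.2667$)
$j = 120$
$z j + 105 = \frac{19}{15} \cdot 120 + 105 = 152 + 105 = 257$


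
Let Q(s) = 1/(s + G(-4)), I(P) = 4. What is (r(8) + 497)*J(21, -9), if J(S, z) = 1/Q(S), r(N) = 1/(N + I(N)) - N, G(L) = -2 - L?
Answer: 134987/12 ≈ 11249.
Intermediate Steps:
r(N) = 1/(4 + N) - N (r(N) = 1/(N + 4) - N = 1/(4 + N) - N)
Q(s) = 1/(2 + s) (Q(s) = 1/(s + (-2 - 1*(-4))) = 1/(s + (-2 + 4)) = 1/(s + 2) = 1/(2 + s))
J(S, z) = 2 + S (J(S, z) = 1/(1/(2 + S)) = 2 + S)
(r(8) + 497)*J(21, -9) = ((1 - 1*8² - 4*8)/(4 + 8) + 497)*(2 + 21) = ((1 - 1*64 - 32)/12 + 497)*23 = ((1 - 64 - 32)/12 + 497)*23 = ((1/12)*(-95) + 497)*23 = (-95/12 + 497)*23 = (5869/12)*23 = 134987/12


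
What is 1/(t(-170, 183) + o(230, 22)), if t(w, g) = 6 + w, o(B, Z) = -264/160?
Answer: -20/3313 ≈ -0.0060368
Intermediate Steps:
o(B, Z) = -33/20 (o(B, Z) = -264*1/160 = -33/20)
1/(t(-170, 183) + o(230, 22)) = 1/((6 - 170) - 33/20) = 1/(-164 - 33/20) = 1/(-3313/20) = -20/3313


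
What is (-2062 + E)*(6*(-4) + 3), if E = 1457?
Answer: 12705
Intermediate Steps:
(-2062 + E)*(6*(-4) + 3) = (-2062 + 1457)*(6*(-4) + 3) = -605*(-24 + 3) = -605*(-21) = 12705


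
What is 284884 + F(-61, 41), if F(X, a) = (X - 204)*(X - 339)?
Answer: 390884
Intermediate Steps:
F(X, a) = (-339 + X)*(-204 + X) (F(X, a) = (-204 + X)*(-339 + X) = (-339 + X)*(-204 + X))
284884 + F(-61, 41) = 284884 + (69156 + (-61)**2 - 543*(-61)) = 284884 + (69156 + 3721 + 33123) = 284884 + 106000 = 390884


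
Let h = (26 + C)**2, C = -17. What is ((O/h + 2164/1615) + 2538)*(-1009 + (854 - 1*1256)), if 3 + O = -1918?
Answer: -27313751137/7695 ≈ -3.5495e+6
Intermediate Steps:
O = -1921 (O = -3 - 1918 = -1921)
h = 81 (h = (26 - 17)**2 = 9**2 = 81)
((O/h + 2164/1615) + 2538)*(-1009 + (854 - 1*1256)) = ((-1921/81 + 2164/1615) + 2538)*(-1009 + (854 - 1*1256)) = ((-1921*1/81 + 2164*(1/1615)) + 2538)*(-1009 + (854 - 1256)) = ((-1921/81 + 2164/1615) + 2538)*(-1009 - 402) = (-2927131/130815 + 2538)*(-1411) = (329081339/130815)*(-1411) = -27313751137/7695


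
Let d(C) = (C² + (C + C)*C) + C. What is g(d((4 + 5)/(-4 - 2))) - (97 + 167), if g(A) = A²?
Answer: -3783/16 ≈ -236.44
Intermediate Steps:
d(C) = C + 3*C² (d(C) = (C² + (2*C)*C) + C = (C² + 2*C²) + C = 3*C² + C = C + 3*C²)
g(d((4 + 5)/(-4 - 2))) - (97 + 167) = (((4 + 5)/(-4 - 2))*(1 + 3*((4 + 5)/(-4 - 2))))² - (97 + 167) = ((9/(-6))*(1 + 3*(9/(-6))))² - 1*264 = ((9*(-⅙))*(1 + 3*(9*(-⅙))))² - 264 = (-3*(1 + 3*(-3/2))/2)² - 264 = (-3*(1 - 9/2)/2)² - 264 = (-3/2*(-7/2))² - 264 = (21/4)² - 264 = 441/16 - 264 = -3783/16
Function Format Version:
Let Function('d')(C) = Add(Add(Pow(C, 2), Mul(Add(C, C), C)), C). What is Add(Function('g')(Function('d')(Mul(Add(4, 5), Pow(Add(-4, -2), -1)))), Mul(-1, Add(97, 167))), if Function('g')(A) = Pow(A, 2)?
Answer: Rational(-3783, 16) ≈ -236.44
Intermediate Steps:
Function('d')(C) = Add(C, Mul(3, Pow(C, 2))) (Function('d')(C) = Add(Add(Pow(C, 2), Mul(Mul(2, C), C)), C) = Add(Add(Pow(C, 2), Mul(2, Pow(C, 2))), C) = Add(Mul(3, Pow(C, 2)), C) = Add(C, Mul(3, Pow(C, 2))))
Add(Function('g')(Function('d')(Mul(Add(4, 5), Pow(Add(-4, -2), -1)))), Mul(-1, Add(97, 167))) = Add(Pow(Mul(Mul(Add(4, 5), Pow(Add(-4, -2), -1)), Add(1, Mul(3, Mul(Add(4, 5), Pow(Add(-4, -2), -1))))), 2), Mul(-1, Add(97, 167))) = Add(Pow(Mul(Mul(9, Pow(-6, -1)), Add(1, Mul(3, Mul(9, Pow(-6, -1))))), 2), Mul(-1, 264)) = Add(Pow(Mul(Mul(9, Rational(-1, 6)), Add(1, Mul(3, Mul(9, Rational(-1, 6))))), 2), -264) = Add(Pow(Mul(Rational(-3, 2), Add(1, Mul(3, Rational(-3, 2)))), 2), -264) = Add(Pow(Mul(Rational(-3, 2), Add(1, Rational(-9, 2))), 2), -264) = Add(Pow(Mul(Rational(-3, 2), Rational(-7, 2)), 2), -264) = Add(Pow(Rational(21, 4), 2), -264) = Add(Rational(441, 16), -264) = Rational(-3783, 16)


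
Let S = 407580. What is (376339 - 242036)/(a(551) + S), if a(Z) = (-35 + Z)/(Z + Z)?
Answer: 74000953/224576838 ≈ 0.32951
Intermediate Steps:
a(Z) = (-35 + Z)/(2*Z) (a(Z) = (-35 + Z)/((2*Z)) = (-35 + Z)*(1/(2*Z)) = (-35 + Z)/(2*Z))
(376339 - 242036)/(a(551) + S) = (376339 - 242036)/((1/2)*(-35 + 551)/551 + 407580) = 134303/((1/2)*(1/551)*516 + 407580) = 134303/(258/551 + 407580) = 134303/(224576838/551) = 134303*(551/224576838) = 74000953/224576838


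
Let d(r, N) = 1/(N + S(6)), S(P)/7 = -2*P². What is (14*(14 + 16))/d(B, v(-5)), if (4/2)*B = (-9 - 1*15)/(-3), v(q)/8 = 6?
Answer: -191520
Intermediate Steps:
S(P) = -14*P² (S(P) = 7*(-2*P²) = -14*P²)
v(q) = 48 (v(q) = 8*6 = 48)
B = 4 (B = ((-9 - 1*15)/(-3))/2 = ((-9 - 15)*(-⅓))/2 = (-24*(-⅓))/2 = (½)*8 = 4)
d(r, N) = 1/(-504 + N) (d(r, N) = 1/(N - 14*6²) = 1/(N - 14*36) = 1/(N - 504) = 1/(-504 + N))
(14*(14 + 16))/d(B, v(-5)) = (14*(14 + 16))/(1/(-504 + 48)) = (14*30)/(1/(-456)) = 420/(-1/456) = 420*(-456) = -191520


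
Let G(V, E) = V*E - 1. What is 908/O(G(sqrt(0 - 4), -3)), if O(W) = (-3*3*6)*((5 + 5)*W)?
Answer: 227/4995 - 454*I/1665 ≈ 0.045445 - 0.27267*I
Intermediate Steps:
G(V, E) = -1 + E*V (G(V, E) = E*V - 1 = -1 + E*V)
O(W) = -540*W (O(W) = (-9*6)*(10*W) = -540*W)
908/O(G(sqrt(0 - 4), -3)) = 908/((-540*(-1 - 3*sqrt(0 - 4)))) = 908/((-540*(-1 - 6*I))) = 908/(540 + 3240*I) = 908*((540 - 3240*I)/10789200) = 227*(540 - 3240*I)/2697300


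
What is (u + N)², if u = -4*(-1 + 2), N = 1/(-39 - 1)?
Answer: 25921/1600 ≈ 16.201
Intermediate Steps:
N = -1/40 (N = 1/(-40) = -1/40 ≈ -0.025000)
u = -4 (u = -4*1 = -4)
(u + N)² = (-4 - 1/40)² = (-161/40)² = 25921/1600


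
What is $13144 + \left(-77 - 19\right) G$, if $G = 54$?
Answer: $7960$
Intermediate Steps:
$13144 + \left(-77 - 19\right) G = 13144 + \left(-77 - 19\right) 54 = 13144 - 5184 = 7960$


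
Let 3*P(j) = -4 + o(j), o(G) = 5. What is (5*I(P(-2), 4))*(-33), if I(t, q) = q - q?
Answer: 0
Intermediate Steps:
P(j) = ⅓ (P(j) = (-4 + 5)/3 = (⅓)*1 = ⅓)
I(t, q) = 0
(5*I(P(-2), 4))*(-33) = (5*0)*(-33) = 0*(-33) = 0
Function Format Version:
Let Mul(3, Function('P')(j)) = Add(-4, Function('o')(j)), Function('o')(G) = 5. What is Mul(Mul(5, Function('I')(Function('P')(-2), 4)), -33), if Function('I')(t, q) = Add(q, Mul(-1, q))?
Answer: 0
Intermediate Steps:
Function('P')(j) = Rational(1, 3) (Function('P')(j) = Mul(Rational(1, 3), Add(-4, 5)) = Mul(Rational(1, 3), 1) = Rational(1, 3))
Function('I')(t, q) = 0
Mul(Mul(5, Function('I')(Function('P')(-2), 4)), -33) = Mul(Mul(5, 0), -33) = Mul(0, -33) = 0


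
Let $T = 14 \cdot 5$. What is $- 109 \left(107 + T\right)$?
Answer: $-19293$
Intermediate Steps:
$T = 70$
$- 109 \left(107 + T\right) = - 109 \left(107 + 70\right) = \left(-109\right) 177 = -19293$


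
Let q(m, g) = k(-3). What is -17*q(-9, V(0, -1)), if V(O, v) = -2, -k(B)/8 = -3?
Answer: -408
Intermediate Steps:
k(B) = 24 (k(B) = -8*(-3) = 24)
q(m, g) = 24
-17*q(-9, V(0, -1)) = -17*24 = -408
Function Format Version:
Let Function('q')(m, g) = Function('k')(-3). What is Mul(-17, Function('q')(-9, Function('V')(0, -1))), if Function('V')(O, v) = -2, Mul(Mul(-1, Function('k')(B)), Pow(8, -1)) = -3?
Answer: -408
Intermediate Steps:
Function('k')(B) = 24 (Function('k')(B) = Mul(-8, -3) = 24)
Function('q')(m, g) = 24
Mul(-17, Function('q')(-9, Function('V')(0, -1))) = Mul(-17, 24) = -408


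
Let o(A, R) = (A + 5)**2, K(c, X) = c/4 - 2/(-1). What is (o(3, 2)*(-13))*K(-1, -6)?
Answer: -1456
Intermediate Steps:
K(c, X) = 2 + c/4 (K(c, X) = c*(1/4) - 2*(-1) = c/4 + 2 = 2 + c/4)
o(A, R) = (5 + A)**2
(o(3, 2)*(-13))*K(-1, -6) = ((5 + 3)**2*(-13))*(2 + (1/4)*(-1)) = (8**2*(-13))*(2 - 1/4) = (64*(-13))*(7/4) = -832*7/4 = -1456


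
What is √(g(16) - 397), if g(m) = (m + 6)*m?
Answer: 3*I*√5 ≈ 6.7082*I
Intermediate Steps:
g(m) = m*(6 + m) (g(m) = (6 + m)*m = m*(6 + m))
√(g(16) - 397) = √(16*(6 + 16) - 397) = √(16*22 - 397) = √(352 - 397) = √(-45) = 3*I*√5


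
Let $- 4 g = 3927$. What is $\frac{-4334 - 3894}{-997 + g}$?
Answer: $\frac{32912}{7915} \approx 4.1582$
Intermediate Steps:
$g = - \frac{3927}{4}$ ($g = \left(- \frac{1}{4}\right) 3927 = - \frac{3927}{4} \approx -981.75$)
$\frac{-4334 - 3894}{-997 + g} = \frac{-4334 - 3894}{-997 - \frac{3927}{4}} = - \frac{8228}{- \frac{7915}{4}} = \left(-8228\right) \left(- \frac{4}{7915}\right) = \frac{32912}{7915}$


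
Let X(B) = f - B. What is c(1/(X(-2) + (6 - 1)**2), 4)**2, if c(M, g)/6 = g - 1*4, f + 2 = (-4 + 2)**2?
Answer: 0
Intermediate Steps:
f = 2 (f = -2 + (-4 + 2)**2 = -2 + (-2)**2 = -2 + 4 = 2)
X(B) = 2 - B
c(M, g) = -24 + 6*g (c(M, g) = 6*(g - 1*4) = 6*(g - 4) = 6*(-4 + g) = -24 + 6*g)
c(1/(X(-2) + (6 - 1)**2), 4)**2 = (-24 + 6*4)**2 = (-24 + 24)**2 = 0**2 = 0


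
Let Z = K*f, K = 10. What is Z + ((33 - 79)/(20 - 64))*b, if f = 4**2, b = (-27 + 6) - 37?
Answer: 1093/11 ≈ 99.364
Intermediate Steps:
b = -58 (b = -21 - 37 = -58)
f = 16
Z = 160 (Z = 10*16 = 160)
Z + ((33 - 79)/(20 - 64))*b = 160 + ((33 - 79)/(20 - 64))*(-58) = 160 - 46/(-44)*(-58) = 160 - 46*(-1/44)*(-58) = 160 + (23/22)*(-58) = 160 - 667/11 = 1093/11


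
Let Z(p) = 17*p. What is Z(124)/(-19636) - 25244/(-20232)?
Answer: 28315133/24829722 ≈ 1.1404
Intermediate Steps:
Z(124)/(-19636) - 25244/(-20232) = (17*124)/(-19636) - 25244/(-20232) = 2108*(-1/19636) - 25244*(-1/20232) = -527/4909 + 6311/5058 = 28315133/24829722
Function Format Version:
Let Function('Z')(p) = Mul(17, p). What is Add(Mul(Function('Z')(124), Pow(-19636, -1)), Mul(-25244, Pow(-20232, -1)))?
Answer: Rational(28315133, 24829722) ≈ 1.1404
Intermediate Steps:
Add(Mul(Function('Z')(124), Pow(-19636, -1)), Mul(-25244, Pow(-20232, -1))) = Add(Mul(Mul(17, 124), Pow(-19636, -1)), Mul(-25244, Pow(-20232, -1))) = Add(Mul(2108, Rational(-1, 19636)), Mul(-25244, Rational(-1, 20232))) = Add(Rational(-527, 4909), Rational(6311, 5058)) = Rational(28315133, 24829722)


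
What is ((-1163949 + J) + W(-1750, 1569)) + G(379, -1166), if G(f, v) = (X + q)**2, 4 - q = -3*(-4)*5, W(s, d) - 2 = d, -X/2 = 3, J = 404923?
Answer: -753611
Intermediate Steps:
X = -6 (X = -2*3 = -6)
W(s, d) = 2 + d
q = -56 (q = 4 - (-3*(-4))*5 = 4 - 12*5 = 4 - 1*60 = 4 - 60 = -56)
G(f, v) = 3844 (G(f, v) = (-6 - 56)**2 = (-62)**2 = 3844)
((-1163949 + J) + W(-1750, 1569)) + G(379, -1166) = ((-1163949 + 404923) + (2 + 1569)) + 3844 = (-759026 + 1571) + 3844 = -757455 + 3844 = -753611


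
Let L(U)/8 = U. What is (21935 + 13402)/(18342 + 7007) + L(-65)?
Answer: -13146143/25349 ≈ -518.61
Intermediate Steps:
L(U) = 8*U
(21935 + 13402)/(18342 + 7007) + L(-65) = (21935 + 13402)/(18342 + 7007) + 8*(-65) = 35337/25349 - 520 = -13146143/25349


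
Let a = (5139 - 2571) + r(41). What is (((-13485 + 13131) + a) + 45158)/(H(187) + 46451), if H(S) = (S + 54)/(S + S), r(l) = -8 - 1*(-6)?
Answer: 3543276/3474583 ≈ 1.0198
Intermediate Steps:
r(l) = -2 (r(l) = -8 + 6 = -2)
a = 2566 (a = (5139 - 2571) - 2 = 2568 - 2 = 2566)
H(S) = (54 + S)/(2*S) (H(S) = (54 + S)/((2*S)) = (54 + S)*(1/(2*S)) = (54 + S)/(2*S))
(((-13485 + 13131) + a) + 45158)/(H(187) + 46451) = (((-13485 + 13131) + 2566) + 45158)/((1/2)*(54 + 187)/187 + 46451) = ((-354 + 2566) + 45158)/((1/2)*(1/187)*241 + 46451) = (2212 + 45158)/(241/374 + 46451) = 47370/(17372915/374) = 47370*(374/17372915) = 3543276/3474583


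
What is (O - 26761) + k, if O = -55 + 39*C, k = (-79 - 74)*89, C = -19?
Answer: -41174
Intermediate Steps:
k = -13617 (k = -153*89 = -13617)
O = -796 (O = -55 + 39*(-19) = -55 - 741 = -796)
(O - 26761) + k = (-796 - 26761) - 13617 = -27557 - 13617 = -41174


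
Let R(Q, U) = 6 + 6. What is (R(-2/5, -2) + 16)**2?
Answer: 784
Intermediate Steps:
R(Q, U) = 12
(R(-2/5, -2) + 16)**2 = (12 + 16)**2 = 28**2 = 784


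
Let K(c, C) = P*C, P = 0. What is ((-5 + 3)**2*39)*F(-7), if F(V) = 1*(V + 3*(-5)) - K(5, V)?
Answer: -3432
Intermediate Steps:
K(c, C) = 0 (K(c, C) = 0*C = 0)
F(V) = -15 + V (F(V) = 1*(V + 3*(-5)) - 1*0 = 1*(V - 15) + 0 = 1*(-15 + V) + 0 = (-15 + V) + 0 = -15 + V)
((-5 + 3)**2*39)*F(-7) = ((-5 + 3)**2*39)*(-15 - 7) = ((-2)**2*39)*(-22) = (4*39)*(-22) = 156*(-22) = -3432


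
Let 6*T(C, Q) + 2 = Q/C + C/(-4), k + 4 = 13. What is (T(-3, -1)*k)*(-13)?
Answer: 143/8 ≈ 17.875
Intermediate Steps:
k = 9 (k = -4 + 13 = 9)
T(C, Q) = -⅓ - C/24 + Q/(6*C) (T(C, Q) = -⅓ + (Q/C + C/(-4))/6 = -⅓ + (Q/C + C*(-¼))/6 = -⅓ + (Q/C - C/4)/6 = -⅓ + (-C/4 + Q/C)/6 = -⅓ + (-C/24 + Q/(6*C)) = -⅓ - C/24 + Q/(6*C))
(T(-3, -1)*k)*(-13) = (((1/24)*(4*(-1) - 1*(-3)*(8 - 3))/(-3))*9)*(-13) = (((1/24)*(-⅓)*(-4 - 1*(-3)*5))*9)*(-13) = (((1/24)*(-⅓)*(-4 + 15))*9)*(-13) = (((1/24)*(-⅓)*11)*9)*(-13) = -11/72*9*(-13) = -11/8*(-13) = 143/8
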